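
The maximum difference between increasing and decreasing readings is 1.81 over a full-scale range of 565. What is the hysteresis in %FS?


Hysteresis = (max difference / full scale) * 100%.
H = (1.81 / 565) * 100
H = 0.32 %FS

0.32 %FS


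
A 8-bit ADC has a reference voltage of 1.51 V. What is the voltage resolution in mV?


The resolution (LSB) of an ADC is Vref / 2^n.
LSB = 1.51 / 2^8
LSB = 1.51 / 256
LSB = 0.00589844 V = 5.8984375 mV

5.8984375 mV


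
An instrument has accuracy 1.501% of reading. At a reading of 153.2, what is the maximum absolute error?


Absolute error = (accuracy% / 100) * reading.
Error = (1.501 / 100) * 153.2
Error = 0.01501 * 153.2
Error = 2.2995

2.2995


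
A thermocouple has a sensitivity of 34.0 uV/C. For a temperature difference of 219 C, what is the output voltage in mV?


The thermocouple output V = sensitivity * dT.
V = 34.0 uV/C * 219 C
V = 7446.0 uV
V = 7.446 mV

7.446 mV


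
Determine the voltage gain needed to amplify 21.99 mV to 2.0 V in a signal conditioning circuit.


Gain = Vout / Vin (converting to same units).
G = 2.0 V / 21.99 mV
G = 2000.0 mV / 21.99 mV
G = 90.95

90.95


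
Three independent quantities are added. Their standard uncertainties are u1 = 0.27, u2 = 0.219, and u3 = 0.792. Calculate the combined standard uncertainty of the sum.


For a sum of independent quantities, uc = sqrt(u1^2 + u2^2 + u3^2).
uc = sqrt(0.27^2 + 0.219^2 + 0.792^2)
uc = sqrt(0.0729 + 0.047961 + 0.627264)
uc = 0.8649

0.8649


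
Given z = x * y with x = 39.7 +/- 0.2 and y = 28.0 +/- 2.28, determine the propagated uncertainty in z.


For a product z = x*y, the relative uncertainty is:
uz/z = sqrt((ux/x)^2 + (uy/y)^2)
Relative uncertainties: ux/x = 0.2/39.7 = 0.005038
uy/y = 2.28/28.0 = 0.081429
z = 39.7 * 28.0 = 1111.6
uz = 1111.6 * sqrt(0.005038^2 + 0.081429^2) = 90.689

90.689


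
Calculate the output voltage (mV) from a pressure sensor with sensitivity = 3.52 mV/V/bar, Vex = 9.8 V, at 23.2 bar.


Output = sensitivity * Vex * P.
Vout = 3.52 * 9.8 * 23.2
Vout = 34.496 * 23.2
Vout = 800.31 mV

800.31 mV


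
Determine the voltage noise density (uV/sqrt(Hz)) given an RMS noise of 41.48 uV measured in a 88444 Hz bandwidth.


Noise spectral density = Vrms / sqrt(BW).
NSD = 41.48 / sqrt(88444)
NSD = 41.48 / 297.3954
NSD = 0.1395 uV/sqrt(Hz)

0.1395 uV/sqrt(Hz)


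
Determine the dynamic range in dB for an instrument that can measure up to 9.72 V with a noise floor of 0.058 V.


Dynamic range = 20 * log10(Vmax / Vnoise).
DR = 20 * log10(9.72 / 0.058)
DR = 20 * log10(167.59)
DR = 44.48 dB

44.48 dB


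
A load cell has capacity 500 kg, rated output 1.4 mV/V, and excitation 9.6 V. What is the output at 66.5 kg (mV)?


Vout = rated_output * Vex * (load / capacity).
Vout = 1.4 * 9.6 * (66.5 / 500)
Vout = 1.4 * 9.6 * 0.133
Vout = 1.788 mV

1.788 mV


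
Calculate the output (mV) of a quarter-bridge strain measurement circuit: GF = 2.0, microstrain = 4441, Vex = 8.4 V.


Quarter bridge output: Vout = (GF * epsilon * Vex) / 4.
Vout = (2.0 * 4441e-6 * 8.4) / 4
Vout = 0.0746088 / 4 V
Vout = 0.0186522 V = 18.6522 mV

18.6522 mV


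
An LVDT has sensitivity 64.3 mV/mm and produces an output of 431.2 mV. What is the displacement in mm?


Displacement = Vout / sensitivity.
d = 431.2 / 64.3
d = 6.706 mm

6.706 mm


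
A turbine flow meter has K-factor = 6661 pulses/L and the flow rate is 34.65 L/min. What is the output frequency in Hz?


Frequency = K * Q / 60 (converting L/min to L/s).
f = 6661 * 34.65 / 60
f = 230803.65 / 60
f = 3846.73 Hz

3846.73 Hz


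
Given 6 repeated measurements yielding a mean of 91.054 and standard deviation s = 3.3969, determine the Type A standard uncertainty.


The standard uncertainty for Type A evaluation is u = s / sqrt(n).
u = 3.3969 / sqrt(6)
u = 3.3969 / 2.4495
u = 1.3868

1.3868


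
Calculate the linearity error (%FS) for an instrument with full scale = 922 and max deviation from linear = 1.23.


Linearity error = (max deviation / full scale) * 100%.
Linearity = (1.23 / 922) * 100
Linearity = 0.133 %FS

0.133 %FS


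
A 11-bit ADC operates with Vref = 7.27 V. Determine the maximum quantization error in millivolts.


The maximum quantization error is +/- LSB/2.
LSB = Vref / 2^n = 7.27 / 2048 = 0.0035498 V
Max error = LSB / 2 = 0.0035498 / 2 = 0.0017749 V
Max error = 1.7749 mV

1.7749 mV


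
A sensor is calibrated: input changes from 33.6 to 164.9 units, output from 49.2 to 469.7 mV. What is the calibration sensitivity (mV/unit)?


Sensitivity = (y2 - y1) / (x2 - x1).
S = (469.7 - 49.2) / (164.9 - 33.6)
S = 420.5 / 131.3
S = 3.2026 mV/unit

3.2026 mV/unit


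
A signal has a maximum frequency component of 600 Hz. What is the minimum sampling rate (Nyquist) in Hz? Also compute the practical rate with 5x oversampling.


By Nyquist theorem, fs_min = 2 * fmax.
fs_min = 2 * 600 = 1200 Hz
Practical rate = 5 * fs_min = 5 * 1200 = 6000 Hz

fs_min = 1200 Hz, fs_practical = 6000 Hz


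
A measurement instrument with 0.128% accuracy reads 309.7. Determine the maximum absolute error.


Absolute error = (accuracy% / 100) * reading.
Error = (0.128 / 100) * 309.7
Error = 0.00128 * 309.7
Error = 0.3964

0.3964


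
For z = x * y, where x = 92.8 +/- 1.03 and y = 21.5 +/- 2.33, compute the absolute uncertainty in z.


For a product z = x*y, the relative uncertainty is:
uz/z = sqrt((ux/x)^2 + (uy/y)^2)
Relative uncertainties: ux/x = 1.03/92.8 = 0.011099
uy/y = 2.33/21.5 = 0.108372
z = 92.8 * 21.5 = 1995.2
uz = 1995.2 * sqrt(0.011099^2 + 0.108372^2) = 217.355

217.355


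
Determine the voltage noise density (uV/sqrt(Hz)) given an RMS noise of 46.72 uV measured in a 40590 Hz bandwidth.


Noise spectral density = Vrms / sqrt(BW).
NSD = 46.72 / sqrt(40590)
NSD = 46.72 / 201.4696
NSD = 0.2319 uV/sqrt(Hz)

0.2319 uV/sqrt(Hz)


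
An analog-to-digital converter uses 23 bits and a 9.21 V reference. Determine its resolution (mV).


The resolution (LSB) of an ADC is Vref / 2^n.
LSB = 9.21 / 2^23
LSB = 9.21 / 8388608
LSB = 1.1e-06 V = 0.00109792 mV

0.00109792 mV


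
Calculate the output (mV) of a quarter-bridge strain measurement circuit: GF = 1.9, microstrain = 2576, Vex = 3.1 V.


Quarter bridge output: Vout = (GF * epsilon * Vex) / 4.
Vout = (1.9 * 2576e-6 * 3.1) / 4
Vout = 0.01517264 / 4 V
Vout = 0.00379316 V = 3.7932 mV

3.7932 mV


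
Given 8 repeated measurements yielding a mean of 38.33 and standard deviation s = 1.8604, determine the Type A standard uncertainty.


The standard uncertainty for Type A evaluation is u = s / sqrt(n).
u = 1.8604 / sqrt(8)
u = 1.8604 / 2.8284
u = 0.6578

0.6578


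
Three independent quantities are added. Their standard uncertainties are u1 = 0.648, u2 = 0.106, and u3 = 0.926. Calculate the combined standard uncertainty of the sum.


For a sum of independent quantities, uc = sqrt(u1^2 + u2^2 + u3^2).
uc = sqrt(0.648^2 + 0.106^2 + 0.926^2)
uc = sqrt(0.419904 + 0.011236 + 0.857476)
uc = 1.1352

1.1352


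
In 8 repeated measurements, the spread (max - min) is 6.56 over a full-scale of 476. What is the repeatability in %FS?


Repeatability = (spread / full scale) * 100%.
R = (6.56 / 476) * 100
R = 1.378 %FS

1.378 %FS


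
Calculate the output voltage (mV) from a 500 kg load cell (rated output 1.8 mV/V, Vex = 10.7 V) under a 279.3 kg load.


Vout = rated_output * Vex * (load / capacity).
Vout = 1.8 * 10.7 * (279.3 / 500)
Vout = 1.8 * 10.7 * 0.5586
Vout = 10.759 mV

10.759 mV


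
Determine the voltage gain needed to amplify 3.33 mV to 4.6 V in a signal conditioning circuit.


Gain = Vout / Vin (converting to same units).
G = 4.6 V / 3.33 mV
G = 4600.0 mV / 3.33 mV
G = 1381.38

1381.38


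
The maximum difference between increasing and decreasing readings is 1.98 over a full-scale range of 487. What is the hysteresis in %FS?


Hysteresis = (max difference / full scale) * 100%.
H = (1.98 / 487) * 100
H = 0.407 %FS

0.407 %FS


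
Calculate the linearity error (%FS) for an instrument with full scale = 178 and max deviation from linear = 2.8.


Linearity error = (max deviation / full scale) * 100%.
Linearity = (2.8 / 178) * 100
Linearity = 1.573 %FS

1.573 %FS


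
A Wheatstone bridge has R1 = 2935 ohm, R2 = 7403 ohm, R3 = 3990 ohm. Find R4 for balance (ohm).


At balance: R1*R4 = R2*R3, so R4 = R2*R3/R1.
R4 = 7403 * 3990 / 2935
R4 = 29537970 / 2935
R4 = 10064.04 ohm

10064.04 ohm


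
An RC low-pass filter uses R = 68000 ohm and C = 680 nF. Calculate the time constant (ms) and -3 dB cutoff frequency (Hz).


Time constant: tau = R * C.
tau = 68000 * 6.80e-07 = 0.04624 s
tau = 46.24 ms
Cutoff frequency: fc = 1 / (2*pi*R*C).
fc = 1 / (2*pi*0.04624) = 3.44 Hz

tau = 46.24 ms, fc = 3.44 Hz


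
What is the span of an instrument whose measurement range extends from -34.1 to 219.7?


Span = upper range - lower range.
Span = 219.7 - (-34.1)
Span = 253.8

253.8


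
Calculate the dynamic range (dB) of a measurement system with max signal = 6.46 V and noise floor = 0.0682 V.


Dynamic range = 20 * log10(Vmax / Vnoise).
DR = 20 * log10(6.46 / 0.0682)
DR = 20 * log10(94.72)
DR = 39.53 dB

39.53 dB


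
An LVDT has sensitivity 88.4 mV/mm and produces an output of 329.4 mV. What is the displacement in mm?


Displacement = Vout / sensitivity.
d = 329.4 / 88.4
d = 3.726 mm

3.726 mm


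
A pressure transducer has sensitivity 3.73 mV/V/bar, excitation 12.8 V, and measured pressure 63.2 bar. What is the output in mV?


Output = sensitivity * Vex * P.
Vout = 3.73 * 12.8 * 63.2
Vout = 47.744 * 63.2
Vout = 3017.42 mV

3017.42 mV


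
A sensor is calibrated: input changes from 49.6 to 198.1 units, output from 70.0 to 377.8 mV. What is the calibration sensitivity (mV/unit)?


Sensitivity = (y2 - y1) / (x2 - x1).
S = (377.8 - 70.0) / (198.1 - 49.6)
S = 307.8 / 148.5
S = 2.0727 mV/unit

2.0727 mV/unit


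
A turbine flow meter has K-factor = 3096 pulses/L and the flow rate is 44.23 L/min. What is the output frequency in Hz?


Frequency = K * Q / 60 (converting L/min to L/s).
f = 3096 * 44.23 / 60
f = 136936.08 / 60
f = 2282.27 Hz

2282.27 Hz


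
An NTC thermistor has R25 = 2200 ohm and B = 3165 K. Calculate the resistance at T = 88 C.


NTC thermistor equation: Rt = R25 * exp(B * (1/T - 1/T25)).
T in Kelvin: 361.15 K, T25 = 298.15 K
1/T - 1/T25 = 1/361.15 - 1/298.15 = -0.00058508
B * (1/T - 1/T25) = 3165 * -0.00058508 = -1.8518
Rt = 2200 * exp(-1.8518) = 345.3 ohm

345.3 ohm


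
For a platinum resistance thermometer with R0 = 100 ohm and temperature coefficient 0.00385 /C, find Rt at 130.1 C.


The RTD equation: Rt = R0 * (1 + alpha * T).
Rt = 100 * (1 + 0.00385 * 130.1)
Rt = 100 * (1 + 0.500885)
Rt = 100 * 1.500885
Rt = 150.089 ohm

150.089 ohm


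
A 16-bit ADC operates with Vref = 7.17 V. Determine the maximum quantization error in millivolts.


The maximum quantization error is +/- LSB/2.
LSB = Vref / 2^n = 7.17 / 65536 = 0.00010941 V
Max error = LSB / 2 = 0.00010941 / 2 = 5.47e-05 V
Max error = 0.0547 mV

0.0547 mV


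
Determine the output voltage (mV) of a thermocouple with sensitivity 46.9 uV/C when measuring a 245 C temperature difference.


The thermocouple output V = sensitivity * dT.
V = 46.9 uV/C * 245 C
V = 11490.5 uV
V = 11.491 mV

11.491 mV


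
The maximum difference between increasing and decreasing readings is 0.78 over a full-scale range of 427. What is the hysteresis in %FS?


Hysteresis = (max difference / full scale) * 100%.
H = (0.78 / 427) * 100
H = 0.183 %FS

0.183 %FS


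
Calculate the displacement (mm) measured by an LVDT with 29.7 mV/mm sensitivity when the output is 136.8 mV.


Displacement = Vout / sensitivity.
d = 136.8 / 29.7
d = 4.606 mm

4.606 mm


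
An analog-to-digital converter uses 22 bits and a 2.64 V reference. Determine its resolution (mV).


The resolution (LSB) of an ADC is Vref / 2^n.
LSB = 2.64 / 2^22
LSB = 2.64 / 4194304
LSB = 6.3e-07 V = 0.00062943 mV

0.00062943 mV


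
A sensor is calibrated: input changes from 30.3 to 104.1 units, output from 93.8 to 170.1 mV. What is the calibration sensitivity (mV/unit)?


Sensitivity = (y2 - y1) / (x2 - x1).
S = (170.1 - 93.8) / (104.1 - 30.3)
S = 76.3 / 73.8
S = 1.0339 mV/unit

1.0339 mV/unit


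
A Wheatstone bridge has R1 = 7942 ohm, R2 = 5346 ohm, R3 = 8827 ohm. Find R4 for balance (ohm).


At balance: R1*R4 = R2*R3, so R4 = R2*R3/R1.
R4 = 5346 * 8827 / 7942
R4 = 47189142 / 7942
R4 = 5941.72 ohm

5941.72 ohm


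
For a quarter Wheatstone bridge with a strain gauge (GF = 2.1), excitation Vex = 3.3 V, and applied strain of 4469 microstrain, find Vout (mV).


Quarter bridge output: Vout = (GF * epsilon * Vex) / 4.
Vout = (2.1 * 4469e-6 * 3.3) / 4
Vout = 0.03097017 / 4 V
Vout = 0.00774254 V = 7.7425 mV

7.7425 mV


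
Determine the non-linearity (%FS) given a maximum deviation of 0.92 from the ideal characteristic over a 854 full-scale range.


Linearity error = (max deviation / full scale) * 100%.
Linearity = (0.92 / 854) * 100
Linearity = 0.108 %FS

0.108 %FS


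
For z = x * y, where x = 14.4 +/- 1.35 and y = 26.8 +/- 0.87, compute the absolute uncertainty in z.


For a product z = x*y, the relative uncertainty is:
uz/z = sqrt((ux/x)^2 + (uy/y)^2)
Relative uncertainties: ux/x = 1.35/14.4 = 0.09375
uy/y = 0.87/26.8 = 0.032463
z = 14.4 * 26.8 = 385.9
uz = 385.9 * sqrt(0.09375^2 + 0.032463^2) = 38.288

38.288


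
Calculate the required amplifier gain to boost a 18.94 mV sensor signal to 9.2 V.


Gain = Vout / Vin (converting to same units).
G = 9.2 V / 18.94 mV
G = 9200.0 mV / 18.94 mV
G = 485.74

485.74


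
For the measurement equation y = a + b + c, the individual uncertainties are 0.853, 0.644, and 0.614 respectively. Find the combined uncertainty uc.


For a sum of independent quantities, uc = sqrt(u1^2 + u2^2 + u3^2).
uc = sqrt(0.853^2 + 0.644^2 + 0.614^2)
uc = sqrt(0.727609 + 0.414736 + 0.376996)
uc = 1.2326

1.2326


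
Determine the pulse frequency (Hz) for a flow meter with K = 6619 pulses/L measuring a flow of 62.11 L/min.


Frequency = K * Q / 60 (converting L/min to L/s).
f = 6619 * 62.11 / 60
f = 411106.09 / 60
f = 6851.77 Hz

6851.77 Hz


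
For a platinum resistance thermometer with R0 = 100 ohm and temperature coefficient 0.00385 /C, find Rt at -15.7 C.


The RTD equation: Rt = R0 * (1 + alpha * T).
Rt = 100 * (1 + 0.00385 * -15.7)
Rt = 100 * (1 + -0.060445)
Rt = 100 * 0.939555
Rt = 93.956 ohm

93.956 ohm


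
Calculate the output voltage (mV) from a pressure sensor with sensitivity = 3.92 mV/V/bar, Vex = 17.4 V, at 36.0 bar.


Output = sensitivity * Vex * P.
Vout = 3.92 * 17.4 * 36.0
Vout = 68.208 * 36.0
Vout = 2455.49 mV

2455.49 mV


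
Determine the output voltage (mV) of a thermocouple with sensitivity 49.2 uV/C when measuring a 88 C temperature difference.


The thermocouple output V = sensitivity * dT.
V = 49.2 uV/C * 88 C
V = 4329.6 uV
V = 4.33 mV

4.33 mV


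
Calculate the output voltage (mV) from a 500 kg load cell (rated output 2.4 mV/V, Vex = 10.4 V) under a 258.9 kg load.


Vout = rated_output * Vex * (load / capacity).
Vout = 2.4 * 10.4 * (258.9 / 500)
Vout = 2.4 * 10.4 * 0.5178
Vout = 12.924 mV

12.924 mV


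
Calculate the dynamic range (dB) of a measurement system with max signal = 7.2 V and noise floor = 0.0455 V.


Dynamic range = 20 * log10(Vmax / Vnoise).
DR = 20 * log10(7.2 / 0.0455)
DR = 20 * log10(158.24)
DR = 43.99 dB

43.99 dB


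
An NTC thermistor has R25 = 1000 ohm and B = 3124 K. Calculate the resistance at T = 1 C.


NTC thermistor equation: Rt = R25 * exp(B * (1/T - 1/T25)).
T in Kelvin: 274.15 K, T25 = 298.15 K
1/T - 1/T25 = 1/274.15 - 1/298.15 = 0.00029362
B * (1/T - 1/T25) = 3124 * 0.00029362 = 0.9173
Rt = 1000 * exp(0.9173) = 2502.5 ohm

2502.5 ohm


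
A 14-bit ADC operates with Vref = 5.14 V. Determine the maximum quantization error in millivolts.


The maximum quantization error is +/- LSB/2.
LSB = Vref / 2^n = 5.14 / 16384 = 0.00031372 V
Max error = LSB / 2 = 0.00031372 / 2 = 0.00015686 V
Max error = 0.1569 mV

0.1569 mV


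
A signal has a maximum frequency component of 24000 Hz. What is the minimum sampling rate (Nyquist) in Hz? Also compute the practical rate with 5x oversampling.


By Nyquist theorem, fs_min = 2 * fmax.
fs_min = 2 * 24000 = 48000 Hz
Practical rate = 5 * fs_min = 5 * 48000 = 240000 Hz

fs_min = 48000 Hz, fs_practical = 240000 Hz


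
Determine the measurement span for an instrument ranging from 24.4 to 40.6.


Span = upper range - lower range.
Span = 40.6 - (24.4)
Span = 16.2

16.2


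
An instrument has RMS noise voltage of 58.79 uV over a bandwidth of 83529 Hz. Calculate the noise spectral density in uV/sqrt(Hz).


Noise spectral density = Vrms / sqrt(BW).
NSD = 58.79 / sqrt(83529)
NSD = 58.79 / 289.0138
NSD = 0.2034 uV/sqrt(Hz)

0.2034 uV/sqrt(Hz)


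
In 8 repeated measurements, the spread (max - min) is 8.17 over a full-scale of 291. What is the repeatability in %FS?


Repeatability = (spread / full scale) * 100%.
R = (8.17 / 291) * 100
R = 2.808 %FS

2.808 %FS


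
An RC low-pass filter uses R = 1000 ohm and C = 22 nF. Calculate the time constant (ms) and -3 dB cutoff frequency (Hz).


Time constant: tau = R * C.
tau = 1000 * 2.20e-08 = 2.2e-05 s
tau = 0.022 ms
Cutoff frequency: fc = 1 / (2*pi*R*C).
fc = 1 / (2*pi*2.2e-05) = 7234.32 Hz

tau = 0.022 ms, fc = 7234.32 Hz


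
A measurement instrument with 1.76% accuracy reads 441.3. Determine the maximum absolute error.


Absolute error = (accuracy% / 100) * reading.
Error = (1.76 / 100) * 441.3
Error = 0.0176 * 441.3
Error = 7.7669

7.7669


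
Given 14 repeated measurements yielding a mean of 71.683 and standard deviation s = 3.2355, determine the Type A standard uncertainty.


The standard uncertainty for Type A evaluation is u = s / sqrt(n).
u = 3.2355 / sqrt(14)
u = 3.2355 / 3.7417
u = 0.8647

0.8647


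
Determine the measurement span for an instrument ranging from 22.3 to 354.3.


Span = upper range - lower range.
Span = 354.3 - (22.3)
Span = 332.0

332.0


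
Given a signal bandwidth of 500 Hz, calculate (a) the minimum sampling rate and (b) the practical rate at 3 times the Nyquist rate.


By Nyquist theorem, fs_min = 2 * fmax.
fs_min = 2 * 500 = 1000 Hz
Practical rate = 3 * fs_min = 3 * 1000 = 3000 Hz

fs_min = 1000 Hz, fs_practical = 3000 Hz


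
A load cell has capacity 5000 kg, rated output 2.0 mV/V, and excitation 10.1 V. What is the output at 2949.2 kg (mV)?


Vout = rated_output * Vex * (load / capacity).
Vout = 2.0 * 10.1 * (2949.2 / 5000)
Vout = 2.0 * 10.1 * 0.58984
Vout = 11.915 mV

11.915 mV


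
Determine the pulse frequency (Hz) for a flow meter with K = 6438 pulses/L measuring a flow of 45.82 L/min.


Frequency = K * Q / 60 (converting L/min to L/s).
f = 6438 * 45.82 / 60
f = 294989.16 / 60
f = 4916.49 Hz

4916.49 Hz


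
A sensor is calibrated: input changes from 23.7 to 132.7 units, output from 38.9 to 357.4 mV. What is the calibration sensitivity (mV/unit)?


Sensitivity = (y2 - y1) / (x2 - x1).
S = (357.4 - 38.9) / (132.7 - 23.7)
S = 318.5 / 109.0
S = 2.922 mV/unit

2.922 mV/unit


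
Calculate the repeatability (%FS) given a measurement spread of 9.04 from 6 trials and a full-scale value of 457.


Repeatability = (spread / full scale) * 100%.
R = (9.04 / 457) * 100
R = 1.978 %FS

1.978 %FS


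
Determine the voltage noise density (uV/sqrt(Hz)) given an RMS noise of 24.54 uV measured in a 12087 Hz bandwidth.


Noise spectral density = Vrms / sqrt(BW).
NSD = 24.54 / sqrt(12087)
NSD = 24.54 / 109.9409
NSD = 0.2232 uV/sqrt(Hz)

0.2232 uV/sqrt(Hz)


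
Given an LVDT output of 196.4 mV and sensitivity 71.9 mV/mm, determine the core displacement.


Displacement = Vout / sensitivity.
d = 196.4 / 71.9
d = 2.732 mm

2.732 mm


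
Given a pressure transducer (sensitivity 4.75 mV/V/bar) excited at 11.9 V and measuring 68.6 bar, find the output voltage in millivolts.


Output = sensitivity * Vex * P.
Vout = 4.75 * 11.9 * 68.6
Vout = 56.525 * 68.6
Vout = 3877.61 mV

3877.61 mV


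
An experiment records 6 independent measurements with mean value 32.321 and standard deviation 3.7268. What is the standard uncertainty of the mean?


The standard uncertainty for Type A evaluation is u = s / sqrt(n).
u = 3.7268 / sqrt(6)
u = 3.7268 / 2.4495
u = 1.5215

1.5215


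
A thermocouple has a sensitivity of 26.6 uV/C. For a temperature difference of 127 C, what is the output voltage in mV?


The thermocouple output V = sensitivity * dT.
V = 26.6 uV/C * 127 C
V = 3378.2 uV
V = 3.378 mV

3.378 mV


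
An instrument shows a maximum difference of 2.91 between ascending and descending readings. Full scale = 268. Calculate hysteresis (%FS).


Hysteresis = (max difference / full scale) * 100%.
H = (2.91 / 268) * 100
H = 1.086 %FS

1.086 %FS


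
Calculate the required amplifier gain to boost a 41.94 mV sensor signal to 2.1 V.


Gain = Vout / Vin (converting to same units).
G = 2.1 V / 41.94 mV
G = 2100.0 mV / 41.94 mV
G = 50.07

50.07


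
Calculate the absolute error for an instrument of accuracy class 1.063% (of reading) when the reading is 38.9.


Absolute error = (accuracy% / 100) * reading.
Error = (1.063 / 100) * 38.9
Error = 0.01063 * 38.9
Error = 0.4135

0.4135


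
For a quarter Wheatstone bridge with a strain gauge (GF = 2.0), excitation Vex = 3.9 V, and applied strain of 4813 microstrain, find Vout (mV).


Quarter bridge output: Vout = (GF * epsilon * Vex) / 4.
Vout = (2.0 * 4813e-6 * 3.9) / 4
Vout = 0.0375414 / 4 V
Vout = 0.00938535 V = 9.3853 mV

9.3853 mV


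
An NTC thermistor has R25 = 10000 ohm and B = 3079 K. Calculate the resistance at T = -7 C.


NTC thermistor equation: Rt = R25 * exp(B * (1/T - 1/T25)).
T in Kelvin: 266.15 K, T25 = 298.15 K
1/T - 1/T25 = 1/266.15 - 1/298.15 = 0.00040326
B * (1/T - 1/T25) = 3079 * 0.00040326 = 1.2416
Rt = 10000 * exp(1.2416) = 34613.1 ohm

34613.1 ohm


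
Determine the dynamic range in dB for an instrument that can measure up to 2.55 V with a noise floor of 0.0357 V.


Dynamic range = 20 * log10(Vmax / Vnoise).
DR = 20 * log10(2.55 / 0.0357)
DR = 20 * log10(71.43)
DR = 37.08 dB

37.08 dB


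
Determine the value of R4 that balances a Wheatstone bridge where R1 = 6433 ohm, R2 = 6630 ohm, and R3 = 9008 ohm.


At balance: R1*R4 = R2*R3, so R4 = R2*R3/R1.
R4 = 6630 * 9008 / 6433
R4 = 59723040 / 6433
R4 = 9283.86 ohm

9283.86 ohm


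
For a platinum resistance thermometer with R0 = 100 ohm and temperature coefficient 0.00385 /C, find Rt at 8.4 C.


The RTD equation: Rt = R0 * (1 + alpha * T).
Rt = 100 * (1 + 0.00385 * 8.4)
Rt = 100 * (1 + 0.03234)
Rt = 100 * 1.03234
Rt = 103.234 ohm

103.234 ohm


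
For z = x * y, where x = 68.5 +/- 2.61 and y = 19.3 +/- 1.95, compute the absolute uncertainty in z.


For a product z = x*y, the relative uncertainty is:
uz/z = sqrt((ux/x)^2 + (uy/y)^2)
Relative uncertainties: ux/x = 2.61/68.5 = 0.038102
uy/y = 1.95/19.3 = 0.101036
z = 68.5 * 19.3 = 1322.0
uz = 1322.0 * sqrt(0.038102^2 + 0.101036^2) = 142.758

142.758


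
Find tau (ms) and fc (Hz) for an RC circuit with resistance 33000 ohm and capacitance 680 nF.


Time constant: tau = R * C.
tau = 33000 * 6.80e-07 = 0.02244 s
tau = 22.44 ms
Cutoff frequency: fc = 1 / (2*pi*R*C).
fc = 1 / (2*pi*0.02244) = 7.09 Hz

tau = 22.44 ms, fc = 7.09 Hz


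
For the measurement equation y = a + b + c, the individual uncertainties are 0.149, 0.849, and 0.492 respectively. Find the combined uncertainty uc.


For a sum of independent quantities, uc = sqrt(u1^2 + u2^2 + u3^2).
uc = sqrt(0.149^2 + 0.849^2 + 0.492^2)
uc = sqrt(0.022201 + 0.720801 + 0.242064)
uc = 0.9925

0.9925


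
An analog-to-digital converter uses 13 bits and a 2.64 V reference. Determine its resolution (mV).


The resolution (LSB) of an ADC is Vref / 2^n.
LSB = 2.64 / 2^13
LSB = 2.64 / 8192
LSB = 0.00032227 V = 0.32226562 mV

0.32226562 mV


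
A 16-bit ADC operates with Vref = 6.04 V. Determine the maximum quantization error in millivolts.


The maximum quantization error is +/- LSB/2.
LSB = Vref / 2^n = 6.04 / 65536 = 9.216e-05 V
Max error = LSB / 2 = 9.216e-05 / 2 = 4.608e-05 V
Max error = 0.0461 mV

0.0461 mV


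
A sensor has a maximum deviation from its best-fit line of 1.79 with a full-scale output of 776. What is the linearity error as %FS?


Linearity error = (max deviation / full scale) * 100%.
Linearity = (1.79 / 776) * 100
Linearity = 0.231 %FS

0.231 %FS


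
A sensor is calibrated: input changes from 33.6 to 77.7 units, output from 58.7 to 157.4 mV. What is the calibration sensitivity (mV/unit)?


Sensitivity = (y2 - y1) / (x2 - x1).
S = (157.4 - 58.7) / (77.7 - 33.6)
S = 98.7 / 44.1
S = 2.2381 mV/unit

2.2381 mV/unit


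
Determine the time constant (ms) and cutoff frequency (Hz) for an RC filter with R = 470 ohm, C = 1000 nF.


Time constant: tau = R * C.
tau = 470 * 1.00e-06 = 0.00047 s
tau = 0.47 ms
Cutoff frequency: fc = 1 / (2*pi*R*C).
fc = 1 / (2*pi*0.00047) = 338.63 Hz

tau = 0.47 ms, fc = 338.63 Hz


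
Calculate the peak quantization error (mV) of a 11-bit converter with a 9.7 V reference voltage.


The maximum quantization error is +/- LSB/2.
LSB = Vref / 2^n = 9.7 / 2048 = 0.00473633 V
Max error = LSB / 2 = 0.00473633 / 2 = 0.00236816 V
Max error = 2.3682 mV

2.3682 mV


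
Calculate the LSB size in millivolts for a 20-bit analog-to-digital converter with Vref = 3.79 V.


The resolution (LSB) of an ADC is Vref / 2^n.
LSB = 3.79 / 2^20
LSB = 3.79 / 1048576
LSB = 3.61e-06 V = 0.00361443 mV

0.00361443 mV


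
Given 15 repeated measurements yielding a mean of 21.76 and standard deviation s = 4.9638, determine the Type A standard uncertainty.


The standard uncertainty for Type A evaluation is u = s / sqrt(n).
u = 4.9638 / sqrt(15)
u = 4.9638 / 3.873
u = 1.2816

1.2816


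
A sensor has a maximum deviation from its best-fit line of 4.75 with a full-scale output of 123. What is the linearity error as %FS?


Linearity error = (max deviation / full scale) * 100%.
Linearity = (4.75 / 123) * 100
Linearity = 3.862 %FS

3.862 %FS


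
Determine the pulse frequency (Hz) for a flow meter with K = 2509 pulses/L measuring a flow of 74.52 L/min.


Frequency = K * Q / 60 (converting L/min to L/s).
f = 2509 * 74.52 / 60
f = 186970.68 / 60
f = 3116.18 Hz

3116.18 Hz


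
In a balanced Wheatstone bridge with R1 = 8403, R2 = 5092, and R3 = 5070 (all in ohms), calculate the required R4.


At balance: R1*R4 = R2*R3, so R4 = R2*R3/R1.
R4 = 5092 * 5070 / 8403
R4 = 25816440 / 8403
R4 = 3072.29 ohm

3072.29 ohm


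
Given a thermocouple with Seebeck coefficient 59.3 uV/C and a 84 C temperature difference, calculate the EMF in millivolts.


The thermocouple output V = sensitivity * dT.
V = 59.3 uV/C * 84 C
V = 4981.2 uV
V = 4.981 mV

4.981 mV


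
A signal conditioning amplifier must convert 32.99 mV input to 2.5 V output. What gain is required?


Gain = Vout / Vin (converting to same units).
G = 2.5 V / 32.99 mV
G = 2500.0 mV / 32.99 mV
G = 75.78

75.78


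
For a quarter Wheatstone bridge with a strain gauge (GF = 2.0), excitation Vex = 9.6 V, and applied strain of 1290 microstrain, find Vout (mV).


Quarter bridge output: Vout = (GF * epsilon * Vex) / 4.
Vout = (2.0 * 1290e-6 * 9.6) / 4
Vout = 0.024768 / 4 V
Vout = 0.006192 V = 6.192 mV

6.192 mV


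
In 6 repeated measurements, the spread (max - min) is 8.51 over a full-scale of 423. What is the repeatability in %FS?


Repeatability = (spread / full scale) * 100%.
R = (8.51 / 423) * 100
R = 2.012 %FS

2.012 %FS


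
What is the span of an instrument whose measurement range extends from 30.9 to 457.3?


Span = upper range - lower range.
Span = 457.3 - (30.9)
Span = 426.4

426.4


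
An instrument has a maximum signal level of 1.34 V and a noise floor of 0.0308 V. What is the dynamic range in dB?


Dynamic range = 20 * log10(Vmax / Vnoise).
DR = 20 * log10(1.34 / 0.0308)
DR = 20 * log10(43.51)
DR = 32.77 dB

32.77 dB


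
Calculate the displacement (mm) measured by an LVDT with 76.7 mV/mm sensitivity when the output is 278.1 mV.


Displacement = Vout / sensitivity.
d = 278.1 / 76.7
d = 3.626 mm

3.626 mm


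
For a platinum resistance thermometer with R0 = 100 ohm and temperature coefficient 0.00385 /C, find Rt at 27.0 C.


The RTD equation: Rt = R0 * (1 + alpha * T).
Rt = 100 * (1 + 0.00385 * 27.0)
Rt = 100 * (1 + 0.10395)
Rt = 100 * 1.10395
Rt = 110.395 ohm

110.395 ohm


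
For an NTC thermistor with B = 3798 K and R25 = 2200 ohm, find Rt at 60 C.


NTC thermistor equation: Rt = R25 * exp(B * (1/T - 1/T25)).
T in Kelvin: 333.15 K, T25 = 298.15 K
1/T - 1/T25 = 1/333.15 - 1/298.15 = -0.00035237
B * (1/T - 1/T25) = 3798 * -0.00035237 = -1.3383
Rt = 2200 * exp(-1.3383) = 577.0 ohm

577.0 ohm


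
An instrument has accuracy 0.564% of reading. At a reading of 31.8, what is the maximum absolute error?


Absolute error = (accuracy% / 100) * reading.
Error = (0.564 / 100) * 31.8
Error = 0.00564 * 31.8
Error = 0.1794

0.1794


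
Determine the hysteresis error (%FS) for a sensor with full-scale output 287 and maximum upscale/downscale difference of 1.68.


Hysteresis = (max difference / full scale) * 100%.
H = (1.68 / 287) * 100
H = 0.585 %FS

0.585 %FS


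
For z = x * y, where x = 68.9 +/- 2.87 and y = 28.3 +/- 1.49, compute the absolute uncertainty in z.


For a product z = x*y, the relative uncertainty is:
uz/z = sqrt((ux/x)^2 + (uy/y)^2)
Relative uncertainties: ux/x = 2.87/68.9 = 0.041655
uy/y = 1.49/28.3 = 0.05265
z = 68.9 * 28.3 = 1949.9
uz = 1949.9 * sqrt(0.041655^2 + 0.05265^2) = 130.905

130.905


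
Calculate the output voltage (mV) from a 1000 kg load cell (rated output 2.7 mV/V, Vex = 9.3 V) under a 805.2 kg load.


Vout = rated_output * Vex * (load / capacity).
Vout = 2.7 * 9.3 * (805.2 / 1000)
Vout = 2.7 * 9.3 * 0.8052
Vout = 20.219 mV

20.219 mV


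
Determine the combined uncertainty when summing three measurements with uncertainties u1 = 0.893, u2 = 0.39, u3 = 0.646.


For a sum of independent quantities, uc = sqrt(u1^2 + u2^2 + u3^2).
uc = sqrt(0.893^2 + 0.39^2 + 0.646^2)
uc = sqrt(0.797449 + 0.1521 + 0.417316)
uc = 1.1691

1.1691


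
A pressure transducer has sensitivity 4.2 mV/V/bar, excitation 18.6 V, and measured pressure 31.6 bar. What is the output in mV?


Output = sensitivity * Vex * P.
Vout = 4.2 * 18.6 * 31.6
Vout = 78.12 * 31.6
Vout = 2468.59 mV

2468.59 mV


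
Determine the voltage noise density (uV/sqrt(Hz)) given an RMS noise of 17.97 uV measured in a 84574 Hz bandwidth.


Noise spectral density = Vrms / sqrt(BW).
NSD = 17.97 / sqrt(84574)
NSD = 17.97 / 290.8161
NSD = 0.0618 uV/sqrt(Hz)

0.0618 uV/sqrt(Hz)


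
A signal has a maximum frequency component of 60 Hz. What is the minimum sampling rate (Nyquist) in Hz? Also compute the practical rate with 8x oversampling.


By Nyquist theorem, fs_min = 2 * fmax.
fs_min = 2 * 60 = 120 Hz
Practical rate = 8 * fs_min = 8 * 120 = 960 Hz

fs_min = 120 Hz, fs_practical = 960 Hz


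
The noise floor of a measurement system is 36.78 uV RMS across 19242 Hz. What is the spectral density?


Noise spectral density = Vrms / sqrt(BW).
NSD = 36.78 / sqrt(19242)
NSD = 36.78 / 138.7155
NSD = 0.2651 uV/sqrt(Hz)

0.2651 uV/sqrt(Hz)


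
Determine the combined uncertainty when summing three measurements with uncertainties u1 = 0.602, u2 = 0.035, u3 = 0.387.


For a sum of independent quantities, uc = sqrt(u1^2 + u2^2 + u3^2).
uc = sqrt(0.602^2 + 0.035^2 + 0.387^2)
uc = sqrt(0.362404 + 0.001225 + 0.149769)
uc = 0.7165

0.7165


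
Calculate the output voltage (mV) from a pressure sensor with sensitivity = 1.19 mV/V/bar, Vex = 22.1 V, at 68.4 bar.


Output = sensitivity * Vex * P.
Vout = 1.19 * 22.1 * 68.4
Vout = 26.299 * 68.4
Vout = 1798.85 mV

1798.85 mV


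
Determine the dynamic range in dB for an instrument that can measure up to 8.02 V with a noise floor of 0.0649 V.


Dynamic range = 20 * log10(Vmax / Vnoise).
DR = 20 * log10(8.02 / 0.0649)
DR = 20 * log10(123.57)
DR = 41.84 dB

41.84 dB


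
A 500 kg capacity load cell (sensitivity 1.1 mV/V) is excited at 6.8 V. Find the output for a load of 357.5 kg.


Vout = rated_output * Vex * (load / capacity).
Vout = 1.1 * 6.8 * (357.5 / 500)
Vout = 1.1 * 6.8 * 0.715
Vout = 5.348 mV

5.348 mV


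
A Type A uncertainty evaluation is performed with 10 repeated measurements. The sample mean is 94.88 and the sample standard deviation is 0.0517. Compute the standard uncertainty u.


The standard uncertainty for Type A evaluation is u = s / sqrt(n).
u = 0.0517 / sqrt(10)
u = 0.0517 / 3.1623
u = 0.0163

0.0163


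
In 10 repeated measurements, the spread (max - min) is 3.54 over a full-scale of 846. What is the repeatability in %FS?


Repeatability = (spread / full scale) * 100%.
R = (3.54 / 846) * 100
R = 0.418 %FS

0.418 %FS


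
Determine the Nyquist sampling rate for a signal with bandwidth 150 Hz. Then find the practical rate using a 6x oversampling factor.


By Nyquist theorem, fs_min = 2 * fmax.
fs_min = 2 * 150 = 300 Hz
Practical rate = 6 * fs_min = 6 * 300 = 1800 Hz

fs_min = 300 Hz, fs_practical = 1800 Hz


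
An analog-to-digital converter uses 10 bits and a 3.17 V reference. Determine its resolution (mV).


The resolution (LSB) of an ADC is Vref / 2^n.
LSB = 3.17 / 2^10
LSB = 3.17 / 1024
LSB = 0.0030957 V = 3.09570312 mV

3.09570312 mV


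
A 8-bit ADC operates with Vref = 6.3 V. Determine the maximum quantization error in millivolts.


The maximum quantization error is +/- LSB/2.
LSB = Vref / 2^n = 6.3 / 256 = 0.02460937 V
Max error = LSB / 2 = 0.02460937 / 2 = 0.01230469 V
Max error = 12.3047 mV

12.3047 mV


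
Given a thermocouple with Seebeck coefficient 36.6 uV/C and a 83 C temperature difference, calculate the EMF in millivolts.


The thermocouple output V = sensitivity * dT.
V = 36.6 uV/C * 83 C
V = 3037.8 uV
V = 3.038 mV

3.038 mV


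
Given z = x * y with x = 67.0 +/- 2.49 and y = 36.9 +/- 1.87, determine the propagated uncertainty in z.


For a product z = x*y, the relative uncertainty is:
uz/z = sqrt((ux/x)^2 + (uy/y)^2)
Relative uncertainties: ux/x = 2.49/67.0 = 0.037164
uy/y = 1.87/36.9 = 0.050678
z = 67.0 * 36.9 = 2472.3
uz = 2472.3 * sqrt(0.037164^2 + 0.050678^2) = 155.37

155.37


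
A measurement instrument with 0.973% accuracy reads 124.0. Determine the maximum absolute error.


Absolute error = (accuracy% / 100) * reading.
Error = (0.973 / 100) * 124.0
Error = 0.00973 * 124.0
Error = 1.2065

1.2065


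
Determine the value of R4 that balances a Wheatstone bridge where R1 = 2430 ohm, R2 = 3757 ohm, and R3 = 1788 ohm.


At balance: R1*R4 = R2*R3, so R4 = R2*R3/R1.
R4 = 3757 * 1788 / 2430
R4 = 6717516 / 2430
R4 = 2764.41 ohm

2764.41 ohm


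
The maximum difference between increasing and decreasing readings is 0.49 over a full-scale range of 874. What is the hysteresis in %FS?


Hysteresis = (max difference / full scale) * 100%.
H = (0.49 / 874) * 100
H = 0.056 %FS

0.056 %FS


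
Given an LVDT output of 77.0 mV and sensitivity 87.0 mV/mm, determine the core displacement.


Displacement = Vout / sensitivity.
d = 77.0 / 87.0
d = 0.885 mm

0.885 mm


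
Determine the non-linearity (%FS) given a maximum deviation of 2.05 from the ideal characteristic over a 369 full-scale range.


Linearity error = (max deviation / full scale) * 100%.
Linearity = (2.05 / 369) * 100
Linearity = 0.556 %FS

0.556 %FS


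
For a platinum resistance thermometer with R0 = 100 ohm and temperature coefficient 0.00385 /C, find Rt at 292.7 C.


The RTD equation: Rt = R0 * (1 + alpha * T).
Rt = 100 * (1 + 0.00385 * 292.7)
Rt = 100 * (1 + 1.126895)
Rt = 100 * 2.126895
Rt = 212.69 ohm

212.69 ohm


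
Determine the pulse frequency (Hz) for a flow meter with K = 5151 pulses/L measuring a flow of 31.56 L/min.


Frequency = K * Q / 60 (converting L/min to L/s).
f = 5151 * 31.56 / 60
f = 162565.56 / 60
f = 2709.43 Hz

2709.43 Hz


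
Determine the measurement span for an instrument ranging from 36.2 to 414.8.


Span = upper range - lower range.
Span = 414.8 - (36.2)
Span = 378.6

378.6


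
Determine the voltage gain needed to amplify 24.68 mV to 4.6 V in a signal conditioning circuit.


Gain = Vout / Vin (converting to same units).
G = 4.6 V / 24.68 mV
G = 4600.0 mV / 24.68 mV
G = 186.39

186.39


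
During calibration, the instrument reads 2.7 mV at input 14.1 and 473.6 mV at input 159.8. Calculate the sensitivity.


Sensitivity = (y2 - y1) / (x2 - x1).
S = (473.6 - 2.7) / (159.8 - 14.1)
S = 470.9 / 145.7
S = 3.232 mV/unit

3.232 mV/unit


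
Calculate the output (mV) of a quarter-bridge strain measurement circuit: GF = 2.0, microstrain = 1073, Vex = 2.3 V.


Quarter bridge output: Vout = (GF * epsilon * Vex) / 4.
Vout = (2.0 * 1073e-6 * 2.3) / 4
Vout = 0.0049358 / 4 V
Vout = 0.00123395 V = 1.2339 mV

1.2339 mV


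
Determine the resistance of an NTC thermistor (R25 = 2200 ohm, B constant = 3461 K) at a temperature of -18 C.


NTC thermistor equation: Rt = R25 * exp(B * (1/T - 1/T25)).
T in Kelvin: 255.15 K, T25 = 298.15 K
1/T - 1/T25 = 1/255.15 - 1/298.15 = 0.00056525
B * (1/T - 1/T25) = 3461 * 0.00056525 = 1.9563
Rt = 2200 * exp(1.9563) = 15561.1 ohm

15561.1 ohm


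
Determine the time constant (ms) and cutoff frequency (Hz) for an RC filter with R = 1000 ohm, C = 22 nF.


Time constant: tau = R * C.
tau = 1000 * 2.20e-08 = 2.2e-05 s
tau = 0.022 ms
Cutoff frequency: fc = 1 / (2*pi*R*C).
fc = 1 / (2*pi*2.2e-05) = 7234.32 Hz

tau = 0.022 ms, fc = 7234.32 Hz


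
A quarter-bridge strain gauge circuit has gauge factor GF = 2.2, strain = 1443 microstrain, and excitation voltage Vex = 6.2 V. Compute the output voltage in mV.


Quarter bridge output: Vout = (GF * epsilon * Vex) / 4.
Vout = (2.2 * 1443e-6 * 6.2) / 4
Vout = 0.01968252 / 4 V
Vout = 0.00492063 V = 4.9206 mV

4.9206 mV


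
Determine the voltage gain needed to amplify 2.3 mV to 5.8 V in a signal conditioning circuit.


Gain = Vout / Vin (converting to same units).
G = 5.8 V / 2.3 mV
G = 5800.0 mV / 2.3 mV
G = 2521.74

2521.74


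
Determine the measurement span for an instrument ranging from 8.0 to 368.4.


Span = upper range - lower range.
Span = 368.4 - (8.0)
Span = 360.4

360.4


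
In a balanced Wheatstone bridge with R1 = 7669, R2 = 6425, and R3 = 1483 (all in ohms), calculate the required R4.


At balance: R1*R4 = R2*R3, so R4 = R2*R3/R1.
R4 = 6425 * 1483 / 7669
R4 = 9528275 / 7669
R4 = 1242.44 ohm

1242.44 ohm


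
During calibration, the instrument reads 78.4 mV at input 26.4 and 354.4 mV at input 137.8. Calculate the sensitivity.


Sensitivity = (y2 - y1) / (x2 - x1).
S = (354.4 - 78.4) / (137.8 - 26.4)
S = 276.0 / 111.4
S = 2.4776 mV/unit

2.4776 mV/unit


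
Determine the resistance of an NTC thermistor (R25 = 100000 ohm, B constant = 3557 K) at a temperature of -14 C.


NTC thermistor equation: Rt = R25 * exp(B * (1/T - 1/T25)).
T in Kelvin: 259.15 K, T25 = 298.15 K
1/T - 1/T25 = 1/259.15 - 1/298.15 = 0.00050475
B * (1/T - 1/T25) = 3557 * 0.00050475 = 1.7954
Rt = 100000 * exp(1.7954) = 602191.3 ohm

602191.3 ohm


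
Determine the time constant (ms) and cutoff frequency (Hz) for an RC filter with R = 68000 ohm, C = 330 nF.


Time constant: tau = R * C.
tau = 68000 * 3.30e-07 = 0.02244 s
tau = 22.44 ms
Cutoff frequency: fc = 1 / (2*pi*R*C).
fc = 1 / (2*pi*0.02244) = 7.09 Hz

tau = 22.44 ms, fc = 7.09 Hz


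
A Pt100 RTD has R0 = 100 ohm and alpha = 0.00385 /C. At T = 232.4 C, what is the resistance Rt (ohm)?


The RTD equation: Rt = R0 * (1 + alpha * T).
Rt = 100 * (1 + 0.00385 * 232.4)
Rt = 100 * (1 + 0.89474)
Rt = 100 * 1.89474
Rt = 189.474 ohm

189.474 ohm
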